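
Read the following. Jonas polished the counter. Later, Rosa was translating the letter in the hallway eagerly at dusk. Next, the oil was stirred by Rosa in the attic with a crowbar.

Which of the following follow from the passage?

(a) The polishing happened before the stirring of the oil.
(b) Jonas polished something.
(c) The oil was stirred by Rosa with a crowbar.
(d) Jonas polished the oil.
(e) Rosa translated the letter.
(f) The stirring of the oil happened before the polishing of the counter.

(a), (b), (c)

(a) Entailed — the narrative places the polishing before the stirring.
(b) Entailed — the original entails any weakening of itself; this just generalizes the patient.
(c) Entailed — this follows by dropping conjuncts from the stirring event's description.
(d) Not entailed — Jonas polished the counter, not the oil; the oil belongs to the stirring event.
(e) Not entailed — 'was translating' is progressive on an accomplishment; it does not entail the completed 'translated'.
(f) Not entailed — the narrative places the polishing before the stirring, not after.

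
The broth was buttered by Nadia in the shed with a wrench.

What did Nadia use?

'with a wrench' marks the instrument of the buttering event.

a wrench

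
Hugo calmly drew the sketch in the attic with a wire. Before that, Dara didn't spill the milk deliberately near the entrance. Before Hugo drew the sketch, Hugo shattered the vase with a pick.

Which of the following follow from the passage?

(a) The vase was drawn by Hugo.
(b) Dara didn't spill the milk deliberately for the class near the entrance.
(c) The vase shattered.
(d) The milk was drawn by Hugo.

(a) Not entailed — Hugo drew the sketch, not the vase; the vase belongs to the shattering event.
(b) Entailed — under negation, adding a further restriction is entailed: if no such spilling event occurred, none occurred for the class either.
(c) Entailed — 'Hugo shattered the vase' is causative; it entails the inchoative 'the vase shattered'.
(d) Not entailed — Hugo drew the sketch, not the milk; the milk belongs to the spilling event.

(b), (c)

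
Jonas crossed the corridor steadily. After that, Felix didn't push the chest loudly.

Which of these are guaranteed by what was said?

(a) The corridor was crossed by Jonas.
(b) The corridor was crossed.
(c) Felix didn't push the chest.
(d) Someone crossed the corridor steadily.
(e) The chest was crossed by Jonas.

(a), (b), (d)

(a) Entailed — every conjunct here is already in the original crossing event.
(b) Entailed — every conjunct here is already in the original crossing event.
(c) Not entailed — dropping 'loudly' under negation is not valid — the original leaves open that Felix pushed the chest some other way.
(d) Entailed — every conjunct here is already in the original crossing event.
(e) Not entailed — Jonas crossed the corridor, not the chest; the chest belongs to the pushing event.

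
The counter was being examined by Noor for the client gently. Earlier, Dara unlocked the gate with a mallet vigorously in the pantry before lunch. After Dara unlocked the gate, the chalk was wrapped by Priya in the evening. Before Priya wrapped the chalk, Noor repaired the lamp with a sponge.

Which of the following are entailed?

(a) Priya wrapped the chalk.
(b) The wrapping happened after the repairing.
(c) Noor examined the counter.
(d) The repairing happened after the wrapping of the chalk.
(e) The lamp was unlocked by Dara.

(a) Entailed — dropping 'in the evening' leaves a sub-description the original still satisfies.
(b) Entailed — the narrative places the repairing before the wrapping.
(c) Entailed — 'examine' is an activity; 'was examining' entails that some examining happened, so 'examined' holds.
(d) Not entailed — the narrative places the repairing before the wrapping, not after.
(e) Not entailed — Dara unlocked the gate, not the lamp; the lamp belongs to the repairing event.

(a), (b), (c)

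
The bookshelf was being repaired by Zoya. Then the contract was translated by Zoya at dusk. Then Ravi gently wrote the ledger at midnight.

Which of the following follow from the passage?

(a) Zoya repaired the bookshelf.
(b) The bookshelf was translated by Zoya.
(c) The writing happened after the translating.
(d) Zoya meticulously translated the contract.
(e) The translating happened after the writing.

(c)

(a) Not entailed — 'was repairing' is progressive on an accomplishment; it does not entail the completed 'repaired'.
(b) Not entailed — Zoya translated the contract, not the bookshelf; the bookshelf belongs to the repairing event.
(c) Entailed — the narrative places the translating before the writing.
(d) Not entailed — 'meticulously' adds information not in the original event.
(e) Not entailed — the narrative places the translating before the writing, not after.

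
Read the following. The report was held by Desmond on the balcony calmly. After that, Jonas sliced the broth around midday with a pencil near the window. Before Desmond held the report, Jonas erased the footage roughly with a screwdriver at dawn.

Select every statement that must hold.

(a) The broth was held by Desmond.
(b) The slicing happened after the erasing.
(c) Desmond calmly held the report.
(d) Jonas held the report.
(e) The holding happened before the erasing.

(b), (c)

(a) Not entailed — Desmond held the report, not the broth; the broth belongs to the slicing event.
(b) Entailed — the narrative places the erasing before the slicing.
(c) Entailed — the original entails any weakening of itself; this just drops 'on the balcony'.
(d) Not entailed — the passage has Desmond holding the report, not Jonas.
(e) Not entailed — the narrative places the erasing before the holding, not after.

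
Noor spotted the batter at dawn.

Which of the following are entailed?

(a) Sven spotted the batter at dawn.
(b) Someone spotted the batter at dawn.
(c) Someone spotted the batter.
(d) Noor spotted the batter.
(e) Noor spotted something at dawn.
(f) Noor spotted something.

(b), (c), (d), (e), (f)

(a) Not entailed — the passage has Noor spotting the batter, not Sven.
(b) Entailed — the original entails any weakening of itself; this just generalizes the agent.
(c) Entailed — every conjunct here is already in the original spotting event.
(d) Entailed — every conjunct here is already in the original spotting event.
(e) Entailed — generalizing the patient leaves a sub-description the original still satisfies.
(f) Entailed — dropping 'at dawn' and generalizing the patient leaves a sub-description the original still satisfies.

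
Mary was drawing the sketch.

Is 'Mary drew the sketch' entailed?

no

'was drawing' is progressive; for an accomplishment like 'draw the sketch', it doesn't entail completion.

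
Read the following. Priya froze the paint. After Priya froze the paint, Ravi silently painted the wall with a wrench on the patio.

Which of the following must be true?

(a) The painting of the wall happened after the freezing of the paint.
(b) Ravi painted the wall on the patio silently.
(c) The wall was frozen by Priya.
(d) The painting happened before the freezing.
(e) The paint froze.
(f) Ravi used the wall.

(a) Entailed — the narrative places the freezing before the painting.
(b) Entailed — this follows by dropping conjuncts from the painting event's description.
(c) Not entailed — Priya froze the paint, not the wall; the wall belongs to the painting event.
(d) Not entailed — the narrative places the freezing before the painting, not after.
(e) Entailed — 'Priya froze the paint' is causative; it entails the inchoative 'the paint froze'.
(f) Not entailed — the wall is the patient, not an instrument — Ravi used a wrench.

(a), (b), (e)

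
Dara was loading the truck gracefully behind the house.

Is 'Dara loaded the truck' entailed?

'was loading' is progressive; for an accomplishment like 'load the truck', it doesn't entail completion.

no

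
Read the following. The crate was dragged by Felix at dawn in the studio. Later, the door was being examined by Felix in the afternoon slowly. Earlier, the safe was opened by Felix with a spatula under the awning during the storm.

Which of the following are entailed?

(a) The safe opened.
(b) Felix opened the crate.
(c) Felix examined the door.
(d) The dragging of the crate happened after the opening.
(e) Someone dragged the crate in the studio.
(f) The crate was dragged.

(a) Entailed — 'Felix opened the safe' is causative; it entails the inchoative 'the safe opened'.
(b) Not entailed — Felix opened the safe, not the crate; the crate belongs to the dragging event.
(c) Entailed — 'examine' is an activity; 'was examining' entails that some examining happened, so 'examined' holds.
(d) Not entailed — the narrative doesn't order the opening relative to the dragging.
(e) Entailed — the original entails any weakening of itself; this just drops 'at dawn' and generalizes the agent.
(f) Entailed — dropping 'at dawn', 'in the studio' and generalizing the agent leaves a sub-description the original still satisfies.

(a), (c), (e), (f)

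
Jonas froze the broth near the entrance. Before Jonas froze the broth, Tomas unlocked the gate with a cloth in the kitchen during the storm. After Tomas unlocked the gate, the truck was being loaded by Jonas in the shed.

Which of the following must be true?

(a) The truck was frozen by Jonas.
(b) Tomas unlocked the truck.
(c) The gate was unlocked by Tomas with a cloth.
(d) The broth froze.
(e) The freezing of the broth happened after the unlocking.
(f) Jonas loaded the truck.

(c), (d), (e)

(a) Not entailed — Jonas froze the broth, not the truck; the truck belongs to the loading event.
(b) Not entailed — Tomas unlocked the gate, not the truck; the truck belongs to the loading event.
(c) Entailed — every conjunct here is already in the original unlocking event.
(d) Entailed — 'Jonas froze the broth' is causative; it entails the inchoative 'the broth froze'.
(e) Entailed — the narrative places the unlocking before the freezing.
(f) Not entailed — 'was loading' is progressive on an accomplishment; it does not entail the completed 'loaded'.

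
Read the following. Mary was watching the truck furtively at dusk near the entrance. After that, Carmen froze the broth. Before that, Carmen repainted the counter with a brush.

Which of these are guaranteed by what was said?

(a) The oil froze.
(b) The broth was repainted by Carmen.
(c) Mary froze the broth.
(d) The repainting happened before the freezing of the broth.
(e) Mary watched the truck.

(d), (e)

(a) Not entailed — the broth is what froze, not the oil.
(b) Not entailed — Carmen repainted the counter, not the broth; the broth belongs to the freezing event.
(c) Not entailed — the passage has Carmen freezing the broth, not Mary.
(d) Entailed — the narrative places the repainting before the freezing.
(e) Entailed — 'watch' is an activity; 'was watching' entails that some watching happened, so 'watched' holds.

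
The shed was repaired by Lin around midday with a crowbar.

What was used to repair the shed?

a crowbar

'with a crowbar' marks the instrument of the repairing event.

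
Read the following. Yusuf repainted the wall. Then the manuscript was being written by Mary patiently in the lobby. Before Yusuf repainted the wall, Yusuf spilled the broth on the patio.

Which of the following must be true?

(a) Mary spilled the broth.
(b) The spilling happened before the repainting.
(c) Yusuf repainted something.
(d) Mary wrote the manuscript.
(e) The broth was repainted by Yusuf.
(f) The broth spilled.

(b), (c), (f)

(a) Not entailed — the passage has Yusuf spilling the broth, not Mary.
(b) Entailed — the narrative places the spilling before the repainting.
(c) Entailed — the original entails any weakening of itself; this just generalizes the patient.
(d) Not entailed — 'was writing' is progressive on an accomplishment; it does not entail the completed 'wrote'.
(e) Not entailed — Yusuf repainted the wall, not the broth; the broth belongs to the spilling event.
(f) Entailed — 'Yusuf spilled the broth' is causative; it entails the inchoative 'the broth spilled'.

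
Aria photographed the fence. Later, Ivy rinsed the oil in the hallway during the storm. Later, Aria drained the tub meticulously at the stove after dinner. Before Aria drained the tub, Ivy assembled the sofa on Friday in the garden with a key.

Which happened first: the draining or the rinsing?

The connectives place the rinsing before the draining.

the rinsing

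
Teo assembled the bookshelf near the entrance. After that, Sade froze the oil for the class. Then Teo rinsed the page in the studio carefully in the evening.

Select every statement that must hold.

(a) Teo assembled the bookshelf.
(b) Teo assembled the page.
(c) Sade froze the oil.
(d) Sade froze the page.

(a) Entailed — the original entails any weakening of itself; this just drops 'near the entrance'.
(b) Not entailed — Teo assembled the bookshelf, not the page; the page belongs to the rinsing event.
(c) Entailed — every conjunct here is already in the original freezing event.
(d) Not entailed — Sade froze the oil, not the page; the page belongs to the rinsing event.

(a), (c)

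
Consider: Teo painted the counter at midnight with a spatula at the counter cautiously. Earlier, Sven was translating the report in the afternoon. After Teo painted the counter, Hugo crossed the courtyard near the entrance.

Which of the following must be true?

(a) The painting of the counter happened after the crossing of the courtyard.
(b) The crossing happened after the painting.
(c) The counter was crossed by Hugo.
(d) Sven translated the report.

(b)

(a) Not entailed — the narrative places the painting before the crossing, not after.
(b) Entailed — the narrative places the painting before the crossing.
(c) Not entailed — Hugo crossed the courtyard, not the counter; the counter belongs to the painting event.
(d) Not entailed — 'was translating' is progressive on an accomplishment; it does not entail the completed 'translated'.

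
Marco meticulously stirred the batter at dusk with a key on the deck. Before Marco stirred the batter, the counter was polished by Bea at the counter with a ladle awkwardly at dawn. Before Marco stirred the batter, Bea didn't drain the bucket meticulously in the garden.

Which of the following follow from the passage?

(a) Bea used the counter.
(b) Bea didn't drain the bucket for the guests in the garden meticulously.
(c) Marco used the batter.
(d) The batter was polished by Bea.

(a) Not entailed — the counter is the patient, not an instrument — Bea used a ladle.
(b) Entailed — under negation, adding a further restriction is entailed: if no such draining event occurred, none occurred for the guests either.
(c) Not entailed — the batter is the patient, not an instrument — Marco used a key.
(d) Not entailed — Bea polished the counter, not the batter; the batter belongs to the stirring event.

(b)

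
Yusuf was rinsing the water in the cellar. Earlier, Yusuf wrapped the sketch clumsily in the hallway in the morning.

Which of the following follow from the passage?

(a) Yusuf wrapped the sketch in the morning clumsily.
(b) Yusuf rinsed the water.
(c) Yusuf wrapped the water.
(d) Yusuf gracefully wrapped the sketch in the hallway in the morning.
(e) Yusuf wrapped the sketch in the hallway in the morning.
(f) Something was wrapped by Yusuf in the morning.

(a) Entailed — dropping 'in the hallway' leaves a sub-description the original still satisfies.
(b) Entailed — 'rinse' is an activity; 'was rinsing' entails that some rinsing happened, so 'rinsed' holds.
(c) Not entailed — Yusuf wrapped the sketch, not the water; the water belongs to the rinsing event.
(d) Not entailed — 'gracefully' adds a manner not in (and inconsistent with) the original.
(e) Entailed — the original entails any weakening of itself; this just drops 'clumsily'.
(f) Entailed — the original entails any weakening of itself; this just drops 'in the hallway', 'clumsily' and generalizes the patient.

(a), (b), (e), (f)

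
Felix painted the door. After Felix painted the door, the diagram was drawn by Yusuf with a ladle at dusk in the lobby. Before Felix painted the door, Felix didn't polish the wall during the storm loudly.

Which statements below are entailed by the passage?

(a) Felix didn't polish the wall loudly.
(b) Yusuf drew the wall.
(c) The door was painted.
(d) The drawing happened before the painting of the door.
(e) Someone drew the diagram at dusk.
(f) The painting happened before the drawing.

(a) Not entailed — dropping 'during the storm' under negation is not valid — the original leaves open that Felix polished the wall some other way.
(b) Not entailed — Yusuf drew the diagram, not the wall; the wall belongs to the polishing event.
(c) Entailed — this follows by dropping conjuncts from the painting event's description.
(d) Not entailed — the narrative places the painting before the drawing, not after.
(e) Entailed — the original entails any weakening of itself; this just drops 'in the lobby', 'with a ladle' and generalizes the agent.
(f) Entailed — the narrative places the painting before the drawing.

(c), (e), (f)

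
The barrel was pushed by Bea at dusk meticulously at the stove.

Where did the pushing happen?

'at the stove' marks the location of the pushing event.

at the stove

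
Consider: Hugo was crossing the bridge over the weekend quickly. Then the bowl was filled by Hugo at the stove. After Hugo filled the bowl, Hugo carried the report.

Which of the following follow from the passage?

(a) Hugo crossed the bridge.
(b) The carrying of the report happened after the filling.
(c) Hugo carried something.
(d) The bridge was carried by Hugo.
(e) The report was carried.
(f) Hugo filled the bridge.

(b), (c), (e)

(a) Not entailed — 'was crossing' is progressive on an accomplishment; it does not entail the completed 'crossed'.
(b) Entailed — the narrative places the filling before the carrying.
(c) Entailed — every conjunct here is already in the original carrying event.
(d) Not entailed — Hugo carried the report, not the bridge; the bridge belongs to the crossing event.
(e) Entailed — this follows by dropping conjuncts from the carrying event's description.
(f) Not entailed — Hugo filled the bowl, not the bridge; the bridge belongs to the crossing event.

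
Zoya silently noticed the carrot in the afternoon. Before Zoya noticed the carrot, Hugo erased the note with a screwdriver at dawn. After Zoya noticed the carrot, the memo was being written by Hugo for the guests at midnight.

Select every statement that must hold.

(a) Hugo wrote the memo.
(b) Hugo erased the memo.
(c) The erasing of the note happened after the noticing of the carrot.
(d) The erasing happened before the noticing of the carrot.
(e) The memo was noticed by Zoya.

(a) Not entailed — 'was writing' is progressive on an accomplishment; it does not entail the completed 'wrote'.
(b) Not entailed — Hugo erased the note, not the memo; the memo belongs to the writing event.
(c) Not entailed — the narrative places the erasing before the noticing, not after.
(d) Entailed — the narrative places the erasing before the noticing.
(e) Not entailed — Zoya noticed the carrot, not the memo; the memo belongs to the writing event.

(d)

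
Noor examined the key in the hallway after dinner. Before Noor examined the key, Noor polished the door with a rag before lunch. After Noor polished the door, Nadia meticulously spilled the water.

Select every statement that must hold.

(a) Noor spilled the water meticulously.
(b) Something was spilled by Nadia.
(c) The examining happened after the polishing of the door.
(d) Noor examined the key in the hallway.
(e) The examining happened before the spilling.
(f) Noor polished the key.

(b), (c), (d)

(a) Not entailed — the passage has Nadia spilling the water, not Noor.
(b) Entailed — every conjunct here is already in the original spilling event.
(c) Entailed — the narrative places the polishing before the examining.
(d) Entailed — every conjunct here is already in the original examining event.
(e) Not entailed — the narrative doesn't order the examining relative to the spilling.
(f) Not entailed — Noor polished the door, not the key; the key belongs to the examining event.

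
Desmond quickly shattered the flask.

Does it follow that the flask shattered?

'Desmond shattered the flask' is the causative; it entails the inchoative 'the flask shattered'.

yes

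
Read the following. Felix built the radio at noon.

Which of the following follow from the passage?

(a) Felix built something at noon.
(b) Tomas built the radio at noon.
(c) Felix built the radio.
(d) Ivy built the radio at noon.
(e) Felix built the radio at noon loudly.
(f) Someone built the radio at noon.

(a), (c), (f)

(a) Entailed — every conjunct here is already in the original building event.
(b) Not entailed — the passage has Felix building the radio, not Tomas.
(c) Entailed — this follows by dropping conjuncts from the building event's description.
(d) Not entailed — the passage has Felix building the radio, not Ivy.
(e) Not entailed — 'loudly' adds information not in the original event.
(f) Entailed — every conjunct here is already in the original building event.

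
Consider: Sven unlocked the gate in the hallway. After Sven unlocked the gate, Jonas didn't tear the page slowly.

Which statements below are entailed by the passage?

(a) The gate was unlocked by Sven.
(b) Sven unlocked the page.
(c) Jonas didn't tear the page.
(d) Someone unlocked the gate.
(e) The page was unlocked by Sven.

(a), (d)

(a) Entailed — dropping 'in the hallway' leaves a sub-description the original still satisfies.
(b) Not entailed — Sven unlocked the gate, not the page; the page belongs to the tearing event.
(c) Not entailed — dropping 'slowly' under negation is not valid — the original leaves open that Jonas tore the page some other way.
(d) Entailed — this follows by dropping conjuncts from the unlocking event's description.
(e) Not entailed — Sven unlocked the gate, not the page; the page belongs to the tearing event.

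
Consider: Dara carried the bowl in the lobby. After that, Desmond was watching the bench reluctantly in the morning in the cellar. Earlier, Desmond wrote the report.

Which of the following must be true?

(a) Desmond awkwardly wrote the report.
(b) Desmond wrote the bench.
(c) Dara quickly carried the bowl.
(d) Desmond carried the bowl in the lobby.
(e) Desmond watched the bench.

(e)

(a) Not entailed — 'awkwardly' adds information not in the original event.
(b) Not entailed — Desmond wrote the report, not the bench; the bench belongs to the watching event.
(c) Not entailed — 'quickly' adds information not in the original event.
(d) Not entailed — the passage has Dara carrying the bowl, not Desmond.
(e) Entailed — 'watch' is an activity; 'was watching' entails that some watching happened, so 'watched' holds.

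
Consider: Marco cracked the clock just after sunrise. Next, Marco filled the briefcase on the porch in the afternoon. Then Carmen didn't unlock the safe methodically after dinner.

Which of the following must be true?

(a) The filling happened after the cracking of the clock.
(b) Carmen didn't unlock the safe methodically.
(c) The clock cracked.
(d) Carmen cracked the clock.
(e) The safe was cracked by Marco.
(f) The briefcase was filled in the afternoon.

(a), (c), (f)

(a) Entailed — the narrative places the cracking before the filling.
(b) Not entailed — dropping 'after dinner' under negation is not valid — the original leaves open that Carmen unlocked the safe some other way.
(c) Entailed — 'Marco cracked the clock' is causative; it entails the inchoative 'the clock cracked'.
(d) Not entailed — the passage has Marco cracking the clock, not Carmen.
(e) Not entailed — Marco cracked the clock, not the safe; the safe belongs to the unlocking event.
(f) Entailed — the original entails any weakening of itself; this just drops 'on the porch' and generalizes the agent.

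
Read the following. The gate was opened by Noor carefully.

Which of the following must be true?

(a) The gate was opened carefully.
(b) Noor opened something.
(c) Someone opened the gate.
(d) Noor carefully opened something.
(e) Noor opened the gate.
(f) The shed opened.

(a) Entailed — every conjunct here is already in the original opening event.
(b) Entailed — this follows by dropping conjuncts from the opening event's description.
(c) Entailed — every conjunct here is already in the original opening event.
(d) Entailed — generalizing the patient leaves a sub-description the original still satisfies.
(e) Entailed — every conjunct here is already in the original opening event.
(f) Not entailed — the gate is what opened, not the shed.

(a), (b), (c), (d), (e)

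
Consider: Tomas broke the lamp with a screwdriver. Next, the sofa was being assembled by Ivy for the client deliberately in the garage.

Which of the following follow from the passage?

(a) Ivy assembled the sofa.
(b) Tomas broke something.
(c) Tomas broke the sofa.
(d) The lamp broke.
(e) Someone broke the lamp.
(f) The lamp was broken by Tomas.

(b), (d), (e), (f)

(a) Not entailed — 'was assembling' is progressive on an accomplishment; it does not entail the completed 'assembled'.
(b) Entailed — this follows by dropping conjuncts from the breaking event's description.
(c) Not entailed — Tomas broke the lamp, not the sofa; the sofa belongs to the assembling event.
(d) Entailed — 'Tomas broke the lamp' is causative; it entails the inchoative 'the lamp broke'.
(e) Entailed — every conjunct here is already in the original breaking event.
(f) Entailed — this follows by dropping conjuncts from the breaking event's description.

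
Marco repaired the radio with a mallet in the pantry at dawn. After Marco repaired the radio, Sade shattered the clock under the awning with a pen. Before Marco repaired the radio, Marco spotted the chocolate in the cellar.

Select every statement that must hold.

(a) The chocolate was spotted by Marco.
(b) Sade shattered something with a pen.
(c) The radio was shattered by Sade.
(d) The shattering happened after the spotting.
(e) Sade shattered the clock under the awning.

(a), (b), (d), (e)

(a) Entailed — every conjunct here is already in the original spotting event.
(b) Entailed — this follows by dropping conjuncts from the shattering event's description.
(c) Not entailed — Sade shattered the clock, not the radio; the radio belongs to the repairing event.
(d) Entailed — the narrative places the spotting before the shattering.
(e) Entailed — this follows by dropping conjuncts from the shattering event's description.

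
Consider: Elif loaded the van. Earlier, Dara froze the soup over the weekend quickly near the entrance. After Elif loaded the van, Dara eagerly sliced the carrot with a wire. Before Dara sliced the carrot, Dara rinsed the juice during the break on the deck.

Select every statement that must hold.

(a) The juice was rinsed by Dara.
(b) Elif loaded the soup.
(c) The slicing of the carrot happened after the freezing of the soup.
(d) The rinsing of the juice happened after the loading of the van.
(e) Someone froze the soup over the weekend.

(a), (c), (e)

(a) Entailed — dropping 'during the break', 'on the deck' leaves a sub-description the original still satisfies.
(b) Not entailed — Elif loaded the van, not the soup; the soup belongs to the freezing event.
(c) Entailed — the narrative places the freezing before the slicing.
(d) Not entailed — the narrative doesn't order the loading relative to the rinsing.
(e) Entailed — the original entails any weakening of itself; this just drops 'near the entrance', 'quickly' and generalizes the agent.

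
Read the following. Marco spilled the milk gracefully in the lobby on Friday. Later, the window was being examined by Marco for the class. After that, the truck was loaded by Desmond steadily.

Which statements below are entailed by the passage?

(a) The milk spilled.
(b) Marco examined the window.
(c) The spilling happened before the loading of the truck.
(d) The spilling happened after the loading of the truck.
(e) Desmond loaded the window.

(a) Entailed — 'Marco spilled the milk' is causative; it entails the inchoative 'the milk spilled'.
(b) Entailed — 'examine' is an activity; 'was examining' entails that some examining happened, so 'examined' holds.
(c) Entailed — the narrative places the spilling before the loading.
(d) Not entailed — the narrative places the spilling before the loading, not after.
(e) Not entailed — Desmond loaded the truck, not the window; the window belongs to the examining event.

(a), (b), (c)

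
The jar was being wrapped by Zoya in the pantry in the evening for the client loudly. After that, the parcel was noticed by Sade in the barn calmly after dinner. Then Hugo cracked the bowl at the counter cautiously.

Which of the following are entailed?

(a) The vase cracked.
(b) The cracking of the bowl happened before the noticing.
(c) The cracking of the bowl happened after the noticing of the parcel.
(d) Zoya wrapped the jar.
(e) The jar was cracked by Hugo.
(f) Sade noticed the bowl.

(a) Not entailed — the bowl is what cracked, not the vase.
(b) Not entailed — the narrative places the noticing before the cracking, not after.
(c) Entailed — the narrative places the noticing before the cracking.
(d) Not entailed — 'was wrapping' is progressive on an accomplishment; it does not entail the completed 'wrapped'.
(e) Not entailed — Hugo cracked the bowl, not the jar; the jar belongs to the wrapping event.
(f) Not entailed — Sade noticed the parcel, not the bowl; the bowl belongs to the cracking event.

(c)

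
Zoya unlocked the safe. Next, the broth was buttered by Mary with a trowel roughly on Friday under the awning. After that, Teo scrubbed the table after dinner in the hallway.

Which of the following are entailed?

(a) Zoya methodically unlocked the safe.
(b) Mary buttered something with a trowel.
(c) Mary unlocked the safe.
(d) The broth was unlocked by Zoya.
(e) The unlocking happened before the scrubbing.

(b), (e)

(a) Not entailed — 'methodically' adds information not in the original event.
(b) Entailed — this follows by dropping conjuncts from the buttering event's description.
(c) Not entailed — the passage has Zoya unlocking the safe, not Mary.
(d) Not entailed — Zoya unlocked the safe, not the broth; the broth belongs to the buttering event.
(e) Entailed — the narrative places the unlocking before the scrubbing.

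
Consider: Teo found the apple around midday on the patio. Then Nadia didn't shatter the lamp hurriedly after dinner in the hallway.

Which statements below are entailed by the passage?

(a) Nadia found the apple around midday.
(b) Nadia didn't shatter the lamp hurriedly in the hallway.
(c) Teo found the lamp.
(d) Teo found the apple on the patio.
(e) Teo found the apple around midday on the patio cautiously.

(a) Not entailed — the passage has Teo finding the apple, not Nadia.
(b) Not entailed — dropping 'after dinner' under negation is not valid — the original leaves open that Nadia shattered the lamp some other way.
(c) Not entailed — Teo found the apple, not the lamp; the lamp belongs to the shattering event.
(d) Entailed — this follows by dropping conjuncts from the finding event's description.
(e) Not entailed — 'cautiously' adds information not in the original event.

(d)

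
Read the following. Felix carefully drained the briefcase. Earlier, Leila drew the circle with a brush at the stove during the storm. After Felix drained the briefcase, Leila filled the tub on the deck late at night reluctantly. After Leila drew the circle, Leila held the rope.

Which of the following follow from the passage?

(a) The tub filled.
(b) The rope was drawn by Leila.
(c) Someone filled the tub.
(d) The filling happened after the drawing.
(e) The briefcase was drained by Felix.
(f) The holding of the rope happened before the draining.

(a), (c), (d), (e)

(a) Entailed — 'Leila filled the tub' is causative; it entails the inchoative 'the tub filled'.
(b) Not entailed — Leila drew the circle, not the rope; the rope belongs to the holding event.
(c) Entailed — this follows by dropping conjuncts from the filling event's description.
(d) Entailed — the narrative places the drawing before the filling.
(e) Entailed — the original entails any weakening of itself; this just drops 'carefully'.
(f) Not entailed — the narrative doesn't order the holding relative to the draining.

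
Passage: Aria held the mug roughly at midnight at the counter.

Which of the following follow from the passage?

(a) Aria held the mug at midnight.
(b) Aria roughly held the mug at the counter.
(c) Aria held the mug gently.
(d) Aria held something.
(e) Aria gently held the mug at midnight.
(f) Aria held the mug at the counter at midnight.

(a) Entailed — the original entails any weakening of itself; this just drops 'roughly', 'at the counter'.
(b) Entailed — every conjunct here is already in the original holding event.
(c) Not entailed — 'gently' adds a manner not in (and inconsistent with) the original.
(d) Entailed — this follows by dropping conjuncts from the holding event's description.
(e) Not entailed — 'gently' adds a manner not in (and inconsistent with) the original.
(f) Entailed — the original entails any weakening of itself; this just drops 'roughly'.

(a), (b), (d), (f)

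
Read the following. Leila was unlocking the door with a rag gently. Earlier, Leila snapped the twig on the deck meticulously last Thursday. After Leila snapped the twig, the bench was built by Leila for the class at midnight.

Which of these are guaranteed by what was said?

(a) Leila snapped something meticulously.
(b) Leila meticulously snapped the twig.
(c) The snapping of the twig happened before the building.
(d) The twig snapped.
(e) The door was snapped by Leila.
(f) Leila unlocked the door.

(a), (b), (c), (d)

(a) Entailed — this follows by dropping conjuncts from the snapping event's description.
(b) Entailed — this follows by dropping conjuncts from the snapping event's description.
(c) Entailed — the narrative places the snapping before the building.
(d) Entailed — 'Leila snapped the twig' is causative; it entails the inchoative 'the twig snapped'.
(e) Not entailed — Leila snapped the twig, not the door; the door belongs to the unlocking event.
(f) Not entailed — 'was unlocking' is progressive on an accomplishment; it does not entail the completed 'unlocked'.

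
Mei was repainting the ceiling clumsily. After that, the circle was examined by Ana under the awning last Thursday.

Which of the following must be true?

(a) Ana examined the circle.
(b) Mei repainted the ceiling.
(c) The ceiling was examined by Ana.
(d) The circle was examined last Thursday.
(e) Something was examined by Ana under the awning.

(a), (d), (e)

(a) Entailed — this follows by dropping conjuncts from the examining event's description.
(b) Not entailed — 'was repainting' is progressive on an accomplishment; it does not entail the completed 'repainted'.
(c) Not entailed — Ana examined the circle, not the ceiling; the ceiling belongs to the repainting event.
(d) Entailed — dropping 'under the awning' and generalizing the agent leaves a sub-description the original still satisfies.
(e) Entailed — every conjunct here is already in the original examining event.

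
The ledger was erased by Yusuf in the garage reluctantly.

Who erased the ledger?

Yusuf

'Yusuf' marks the agent of the erasing event.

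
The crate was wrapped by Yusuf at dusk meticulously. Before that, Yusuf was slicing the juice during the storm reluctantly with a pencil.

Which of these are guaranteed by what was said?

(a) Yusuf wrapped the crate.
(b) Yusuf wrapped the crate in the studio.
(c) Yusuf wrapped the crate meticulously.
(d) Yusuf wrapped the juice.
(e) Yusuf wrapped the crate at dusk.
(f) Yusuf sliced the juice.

(a), (c), (e)

(a) Entailed — the original entails any weakening of itself; this just drops 'meticulously', 'at dusk'.
(b) Not entailed — 'in the studio' adds information not in the original event.
(c) Entailed — dropping 'at dusk' leaves a sub-description the original still satisfies.
(d) Not entailed — Yusuf wrapped the crate, not the juice; the juice belongs to the slicing event.
(e) Entailed — every conjunct here is already in the original wrapping event.
(f) Not entailed — 'was slicing' is progressive on an accomplishment; it does not entail the completed 'sliced'.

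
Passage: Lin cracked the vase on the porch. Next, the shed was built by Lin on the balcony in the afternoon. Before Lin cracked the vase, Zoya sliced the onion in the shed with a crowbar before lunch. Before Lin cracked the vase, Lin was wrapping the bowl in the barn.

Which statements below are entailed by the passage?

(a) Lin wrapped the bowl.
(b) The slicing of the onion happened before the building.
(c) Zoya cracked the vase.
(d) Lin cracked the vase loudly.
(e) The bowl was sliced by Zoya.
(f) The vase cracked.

(a) Not entailed — 'was wrapping' is progressive on an accomplishment; it does not entail the completed 'wrapped'.
(b) Entailed — the narrative places the slicing before the building.
(c) Not entailed — the passage has Lin cracking the vase, not Zoya.
(d) Not entailed — 'loudly' adds information not in the original event.
(e) Not entailed — Zoya sliced the onion, not the bowl; the bowl belongs to the wrapping event.
(f) Entailed — 'Lin cracked the vase' is causative; it entails the inchoative 'the vase cracked'.

(b), (f)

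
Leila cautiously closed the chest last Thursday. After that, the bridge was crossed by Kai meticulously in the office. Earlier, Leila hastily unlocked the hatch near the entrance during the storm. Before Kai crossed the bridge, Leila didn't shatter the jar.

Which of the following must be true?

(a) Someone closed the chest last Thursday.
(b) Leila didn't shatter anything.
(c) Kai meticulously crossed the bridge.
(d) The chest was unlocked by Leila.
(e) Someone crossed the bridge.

(a), (c), (e)

(a) Entailed — the original entails any weakening of itself; this just drops 'cautiously' and generalizes the agent.
(b) Not entailed — the original only denies this specific event; Leila may have shattered something else.
(c) Entailed — this follows by dropping conjuncts from the crossing event's description.
(d) Not entailed — Leila unlocked the hatch, not the chest; the chest belongs to the closing event.
(e) Entailed — this follows by dropping conjuncts from the crossing event's description.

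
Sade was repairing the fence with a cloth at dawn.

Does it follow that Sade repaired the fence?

'was repairing' is progressive; for an accomplishment like 'repair the fence', it doesn't entail completion.

no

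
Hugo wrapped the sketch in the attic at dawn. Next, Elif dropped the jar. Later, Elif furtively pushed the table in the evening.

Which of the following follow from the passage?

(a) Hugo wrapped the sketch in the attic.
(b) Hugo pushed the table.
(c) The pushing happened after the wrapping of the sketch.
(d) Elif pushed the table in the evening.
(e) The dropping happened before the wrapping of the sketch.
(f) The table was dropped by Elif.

(a) Entailed — the original entails any weakening of itself; this just drops 'at dawn'.
(b) Not entailed — the passage has Elif pushing the table, not Hugo.
(c) Entailed — the narrative places the wrapping before the pushing.
(d) Entailed — every conjunct here is already in the original pushing event.
(e) Not entailed — the narrative places the wrapping before the dropping, not after.
(f) Not entailed — Elif dropped the jar, not the table; the table belongs to the pushing event.

(a), (c), (d)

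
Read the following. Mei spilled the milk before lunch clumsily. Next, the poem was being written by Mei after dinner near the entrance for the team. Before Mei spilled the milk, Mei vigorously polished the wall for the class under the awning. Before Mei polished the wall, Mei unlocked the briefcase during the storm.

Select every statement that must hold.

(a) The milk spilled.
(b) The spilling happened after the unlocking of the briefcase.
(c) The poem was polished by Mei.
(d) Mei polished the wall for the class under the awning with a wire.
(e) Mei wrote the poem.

(a), (b)

(a) Entailed — 'Mei spilled the milk' is causative; it entails the inchoative 'the milk spilled'.
(b) Entailed — the narrative places the unlocking before the spilling.
(c) Not entailed — Mei polished the wall, not the poem; the poem belongs to the writing event.
(d) Not entailed — 'with a wire' adds information not in the original event.
(e) Not entailed — 'was writing' is progressive on an accomplishment; it does not entail the completed 'wrote'.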